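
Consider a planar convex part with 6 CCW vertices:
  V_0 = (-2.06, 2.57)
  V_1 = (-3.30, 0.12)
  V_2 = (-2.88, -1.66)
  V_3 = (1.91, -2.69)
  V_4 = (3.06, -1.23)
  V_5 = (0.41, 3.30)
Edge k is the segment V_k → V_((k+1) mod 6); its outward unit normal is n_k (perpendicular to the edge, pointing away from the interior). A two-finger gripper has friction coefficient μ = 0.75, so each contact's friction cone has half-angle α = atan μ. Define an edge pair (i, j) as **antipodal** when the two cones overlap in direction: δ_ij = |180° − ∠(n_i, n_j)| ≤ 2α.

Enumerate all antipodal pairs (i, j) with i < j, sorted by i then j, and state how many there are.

α = atan 0.75 = 36.87°;  2α = 73.74°
n_0 = (-0.8922, +0.4516)
n_1 = (-0.9733, -0.2296)
n_2 = (-0.2102, -0.9777)
n_3 = (+0.7856, -0.6188)
n_4 = (+0.8632, +0.5049)
n_5 = (-0.2834, +0.9590)
  (0,1): δ = 139.88°  ·
  (0,2): δ = 75.29°  ·
  (0,3): δ = 11.38°  ✓
  (0,4): δ = 57.17°  ✓
  (0,5): δ = 133.31°  ·
  (1,2): δ = 115.41°  ·
  (1,3): δ = 51.50°  ✓
  (1,4): δ = 17.05°  ✓
  (1,5): δ = 93.19°  ·
  (2,3): δ = 116.09°  ·
  (2,4): δ = 47.54°  ✓
  (2,5): δ = 28.60°  ✓
  (3,4): δ = 111.45°  ·
  (3,5): δ = 35.31°  ✓
  (4,5): δ = 103.86°  ·
antipodal pairs: 7

count = 7; pairs: (0,3), (0,4), (1,3), (1,4), (2,4), (2,5), (3,5)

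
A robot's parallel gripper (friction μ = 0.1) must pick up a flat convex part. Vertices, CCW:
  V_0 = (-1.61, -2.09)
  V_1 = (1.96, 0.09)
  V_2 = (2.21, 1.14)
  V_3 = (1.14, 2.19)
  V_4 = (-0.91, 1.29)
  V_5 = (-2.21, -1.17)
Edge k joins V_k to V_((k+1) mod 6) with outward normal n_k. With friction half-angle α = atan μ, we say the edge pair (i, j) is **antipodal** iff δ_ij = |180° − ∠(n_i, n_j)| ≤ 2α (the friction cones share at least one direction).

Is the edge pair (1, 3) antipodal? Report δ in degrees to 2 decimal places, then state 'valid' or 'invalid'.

α = atan 0.1 = 5.71°;  2α = 11.42°
edge 1: e_1 = (+0.25, +1.05);  n_1 = (+0.9728, -0.2316)
edge 3: e_3 = (-2.05, -0.90);  n_3 = (-0.4020, +0.9156)
∠(n_1, n_3) = 127.10°
δ = |180° − 127.10°| = 52.90°
52.90° > 2α = 11.42°  →  invalid

δ = 52.90°, invalid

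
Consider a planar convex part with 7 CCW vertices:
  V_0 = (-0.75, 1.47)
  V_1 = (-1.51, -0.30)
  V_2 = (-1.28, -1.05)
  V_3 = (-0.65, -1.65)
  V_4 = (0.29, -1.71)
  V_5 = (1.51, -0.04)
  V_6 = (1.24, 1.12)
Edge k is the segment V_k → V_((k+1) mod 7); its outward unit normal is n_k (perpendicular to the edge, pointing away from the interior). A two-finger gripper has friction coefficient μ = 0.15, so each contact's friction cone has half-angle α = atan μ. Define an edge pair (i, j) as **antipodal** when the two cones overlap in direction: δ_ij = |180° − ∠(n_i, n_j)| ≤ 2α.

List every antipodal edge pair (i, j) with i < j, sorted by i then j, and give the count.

count = 3; pairs: (0,4), (1,5), (3,6)

α = atan 0.15 = 8.53°;  2α = 17.06°
n_0 = (-0.9189, +0.3945)
n_1 = (-0.9561, -0.2932)
n_2 = (-0.6897, -0.7241)
n_3 = (-0.0637, -0.9980)
n_4 = (+0.8075, -0.5899)
n_5 = (+0.9740, +0.2267)
n_6 = (+0.1732, +0.9849)
  (0,1): δ = 139.71°  ·
  (0,2): δ = 110.37°  ·
  (0,3): δ = 70.41°  ·
  (0,4): δ = 12.91°  ✓
  (0,5): δ = 36.34°  ·
  (0,6): δ = 103.26°  ·
  (1,2): δ = 150.65°  ·
  (1,3): δ = 110.70°  ·
  (1,4): δ = 53.20°  ·
  (1,5): δ = 3.95°  ✓
  (1,6): δ = 62.98°  ·
  (2,3): δ = 140.05°  ·
  (2,4): δ = 82.55°  ·
  (2,5): δ = 33.29°  ·
  (2,6): δ = 33.63°  ·
  (3,4): δ = 122.50°  ·
  (3,5): δ = 73.24°  ·
  (3,6): δ = 6.32°  ✓
  (4,5): δ = 130.75°  ·
  (4,6): δ = 63.83°  ·
  (5,6): δ = 113.08°  ·
antipodal pairs: 3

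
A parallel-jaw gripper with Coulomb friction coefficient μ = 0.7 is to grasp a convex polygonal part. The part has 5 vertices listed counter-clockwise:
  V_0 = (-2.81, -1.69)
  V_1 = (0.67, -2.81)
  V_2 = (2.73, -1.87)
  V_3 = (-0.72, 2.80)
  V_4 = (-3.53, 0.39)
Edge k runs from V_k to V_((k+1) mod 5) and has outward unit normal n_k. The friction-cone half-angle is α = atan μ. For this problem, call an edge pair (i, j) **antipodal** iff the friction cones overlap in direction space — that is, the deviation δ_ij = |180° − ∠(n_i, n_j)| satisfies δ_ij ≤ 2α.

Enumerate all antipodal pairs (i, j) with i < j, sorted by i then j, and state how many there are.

count = 4; pairs: (0,2), (0,3), (1,3), (2,4)

α = atan 0.7 = 34.99°;  2α = 69.98°
n_0 = (-0.3064, -0.9519)
n_1 = (+0.4151, -0.9098)
n_2 = (+0.8043, +0.5942)
n_3 = (-0.6510, +0.7591)
n_4 = (-0.9450, -0.3271)
  (0,1): δ = 137.63°  ·
  (0,2): δ = 35.70°  ✓
  (0,3): δ = 58.46°  ✓
  (0,4): δ = 126.93°  ·
  (1,2): δ = 78.07°  ·
  (1,3): δ = 16.09°  ✓
  (1,4): δ = 84.57°  ·
  (2,3): δ = 85.84°  ·
  (2,4): δ = 17.36°  ✓
  (3,4): δ = 111.52°  ·
antipodal pairs: 4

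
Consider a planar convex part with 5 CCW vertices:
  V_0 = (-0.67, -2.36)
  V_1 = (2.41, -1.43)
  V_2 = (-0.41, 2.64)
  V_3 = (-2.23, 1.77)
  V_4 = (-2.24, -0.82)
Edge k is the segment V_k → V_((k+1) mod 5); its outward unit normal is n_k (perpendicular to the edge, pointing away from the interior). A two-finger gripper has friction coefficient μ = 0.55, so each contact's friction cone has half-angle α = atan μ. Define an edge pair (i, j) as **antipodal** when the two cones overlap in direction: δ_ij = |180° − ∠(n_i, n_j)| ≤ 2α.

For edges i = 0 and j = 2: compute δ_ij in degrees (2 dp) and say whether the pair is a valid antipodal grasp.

α = atan 0.55 = 28.81°;  2α = 57.62°
edge 0: e_0 = (+3.08, +0.93);  n_0 = (+0.2891, -0.9573)
edge 2: e_2 = (-1.82, -0.87);  n_2 = (-0.4313, +0.9022)
∠(n_0, n_2) = 171.25°
δ = |180° − 171.25°| = 8.75°
8.75° ≤ 2α = 57.62°  →  valid

δ = 8.75°, valid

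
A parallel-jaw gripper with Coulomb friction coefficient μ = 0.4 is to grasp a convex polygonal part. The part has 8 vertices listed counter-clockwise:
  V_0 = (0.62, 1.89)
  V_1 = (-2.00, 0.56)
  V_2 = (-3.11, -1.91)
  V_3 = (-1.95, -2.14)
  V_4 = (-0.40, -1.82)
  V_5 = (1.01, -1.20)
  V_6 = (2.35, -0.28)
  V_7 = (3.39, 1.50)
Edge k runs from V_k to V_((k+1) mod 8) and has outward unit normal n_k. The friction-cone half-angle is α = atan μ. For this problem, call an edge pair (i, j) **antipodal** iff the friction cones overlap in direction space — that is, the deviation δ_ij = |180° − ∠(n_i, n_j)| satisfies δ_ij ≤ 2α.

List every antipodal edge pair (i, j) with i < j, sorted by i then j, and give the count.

count = 12; pairs: (0,2), (0,3), (0,4), (0,5), (0,6), (1,4), (1,5), (1,6), (2,7), (3,7), (4,7), (5,7)

α = atan 0.4 = 21.80°;  2α = 43.60°
n_0 = (-0.4527, +0.8917)
n_1 = (-0.9121, +0.4099)
n_2 = (-0.1945, -0.9809)
n_3 = (+0.2022, -0.9793)
n_4 = (+0.4025, -0.9154)
n_5 = (+0.5660, -0.8244)
n_6 = (+0.8634, -0.5045)
n_7 = (+0.1394, +0.9902)
  (0,1): δ = 141.11°  ·
  (0,2): δ = 38.13°  ✓
  (0,3): δ = 15.25°  ✓
  (0,4): δ = 3.18°  ✓
  (0,5): δ = 7.56°  ✓
  (0,6): δ = 32.79°  ✓
  (0,7): δ = 145.07°  ·
  (1,2): δ = 77.02°  ·
  (1,3): δ = 54.14°  ·
  (1,4): δ = 42.07°  ✓
  (1,5): δ = 31.33°  ✓
  (1,6): δ = 6.10°  ✓
  (1,7): δ = 106.18°  ·
  (2,3): δ = 157.12°  ·
  (2,4): δ = 145.05°  ·
  (2,5): δ = 134.31°  ·
  (2,6): δ = 109.08°  ·
  (2,7): δ = 3.20°  ✓
  (3,4): δ = 167.93°  ·
  (3,5): δ = 157.19°  ·
  (3,6): δ = 131.96°  ·
  (3,7): δ = 19.68°  ✓
  (4,5): δ = 169.26°  ·
  (4,6): δ = 144.03°  ·
  (4,7): δ = 31.75°  ✓
  (5,6): δ = 154.77°  ·
  (5,7): δ = 42.49°  ✓
  (6,7): δ = 67.72°  ·
antipodal pairs: 12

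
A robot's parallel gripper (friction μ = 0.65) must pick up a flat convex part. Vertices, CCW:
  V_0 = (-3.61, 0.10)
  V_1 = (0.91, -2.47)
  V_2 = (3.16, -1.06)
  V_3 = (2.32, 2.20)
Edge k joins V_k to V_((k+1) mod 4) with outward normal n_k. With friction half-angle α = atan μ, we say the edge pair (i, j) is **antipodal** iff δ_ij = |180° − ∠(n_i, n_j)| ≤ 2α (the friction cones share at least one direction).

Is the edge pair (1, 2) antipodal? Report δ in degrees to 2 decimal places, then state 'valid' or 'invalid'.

δ = 107.62°, invalid

α = atan 0.65 = 33.02°;  2α = 66.05°
edge 1: e_1 = (+2.25, +1.41);  n_1 = (+0.5310, -0.8474)
edge 2: e_2 = (-0.84, +3.26);  n_2 = (+0.9684, +0.2495)
∠(n_1, n_2) = 72.38°
δ = |180° − 72.38°| = 107.62°
107.62° > 2α = 66.05°  →  invalid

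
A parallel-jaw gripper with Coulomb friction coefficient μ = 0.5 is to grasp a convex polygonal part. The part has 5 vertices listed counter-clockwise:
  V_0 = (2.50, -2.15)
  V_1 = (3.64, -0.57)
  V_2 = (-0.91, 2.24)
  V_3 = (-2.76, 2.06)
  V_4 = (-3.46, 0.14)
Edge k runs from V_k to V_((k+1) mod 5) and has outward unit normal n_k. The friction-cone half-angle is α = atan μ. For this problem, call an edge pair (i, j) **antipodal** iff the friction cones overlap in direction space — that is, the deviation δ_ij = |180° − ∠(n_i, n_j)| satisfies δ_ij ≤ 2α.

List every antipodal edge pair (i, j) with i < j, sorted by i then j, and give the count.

α = atan 0.5 = 26.57°;  2α = 53.13°
n_0 = (+0.8109, -0.5851)
n_1 = (+0.5255, +0.8508)
n_2 = (-0.0968, +0.9953)
n_3 = (-0.9395, +0.3425)
n_4 = (-0.3587, -0.9335)
  (0,1): δ = 85.89°  ·
  (0,2): δ = 48.63°  ✓
  (0,3): δ = 15.78°  ✓
  (0,4): δ = 104.79°  ·
  (1,2): δ = 142.74°  ·
  (1,3): δ = 78.33°  ·
  (1,4): δ = 10.68°  ✓
  (2,3): δ = 115.59°  ·
  (2,4): δ = 26.58°  ✓
  (3,4): δ = 90.99°  ·
antipodal pairs: 4

count = 4; pairs: (0,2), (0,3), (1,4), (2,4)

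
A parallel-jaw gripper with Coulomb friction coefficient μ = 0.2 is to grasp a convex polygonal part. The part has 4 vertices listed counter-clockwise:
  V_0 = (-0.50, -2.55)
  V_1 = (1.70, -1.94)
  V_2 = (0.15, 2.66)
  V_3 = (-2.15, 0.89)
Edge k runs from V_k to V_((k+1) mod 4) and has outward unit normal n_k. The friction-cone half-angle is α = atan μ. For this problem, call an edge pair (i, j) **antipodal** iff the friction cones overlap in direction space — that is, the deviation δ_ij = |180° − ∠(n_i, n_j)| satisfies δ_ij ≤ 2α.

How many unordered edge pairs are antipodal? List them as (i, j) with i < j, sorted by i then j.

count = 2; pairs: (0,2), (1,3)

α = atan 0.2 = 11.31°;  2α = 22.62°
n_0 = (+0.2672, -0.9636)
n_1 = (+0.9476, +0.3193)
n_2 = (-0.6099, +0.7925)
n_3 = (-0.9016, -0.4325)
  (0,1): δ = 86.88°  ·
  (0,2): δ = 22.08°  ✓
  (0,3): δ = 100.13°  ·
  (1,2): δ = 71.04°  ·
  (1,3): δ = 7.00°  ✓
  (2,3): δ = 101.96°  ·
antipodal pairs: 2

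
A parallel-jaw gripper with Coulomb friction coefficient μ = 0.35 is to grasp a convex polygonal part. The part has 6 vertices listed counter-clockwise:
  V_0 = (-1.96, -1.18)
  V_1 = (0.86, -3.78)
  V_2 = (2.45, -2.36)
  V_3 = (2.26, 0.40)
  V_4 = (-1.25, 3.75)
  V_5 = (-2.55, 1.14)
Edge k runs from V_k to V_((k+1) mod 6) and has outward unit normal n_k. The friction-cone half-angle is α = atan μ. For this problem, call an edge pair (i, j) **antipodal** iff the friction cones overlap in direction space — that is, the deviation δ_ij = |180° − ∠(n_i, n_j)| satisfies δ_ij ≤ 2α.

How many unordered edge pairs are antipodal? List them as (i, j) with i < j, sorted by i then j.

count = 5; pairs: (0,3), (1,4), (2,4), (2,5), (3,5)

α = atan 0.35 = 19.29°;  2α = 38.58°
n_0 = (-0.6778, -0.7352)
n_1 = (+0.6661, -0.7459)
n_2 = (+0.9976, +0.0687)
n_3 = (+0.6904, +0.7234)
n_4 = (-0.8951, +0.4458)
n_5 = (-0.9692, -0.2465)
  (0,1): δ = 95.56°  ·
  (0,2): δ = 43.39°  ·
  (0,3): δ = 0.99°  ✓
  (0,4): δ = 106.20°  ·
  (0,5): δ = 146.94°  ·
  (1,2): δ = 127.83°  ·
  (1,3): δ = 85.43°  ·
  (1,4): δ = 21.76°  ✓
  (1,5): δ = 62.50°  ·
  (2,3): δ = 137.60°  ·
  (2,4): δ = 30.42°  ✓
  (2,5): δ = 10.33°  ✓
  (3,4): δ = 72.81°  ·
  (3,5): δ = 32.07°  ✓
  (4,5): δ = 139.25°  ·
antipodal pairs: 5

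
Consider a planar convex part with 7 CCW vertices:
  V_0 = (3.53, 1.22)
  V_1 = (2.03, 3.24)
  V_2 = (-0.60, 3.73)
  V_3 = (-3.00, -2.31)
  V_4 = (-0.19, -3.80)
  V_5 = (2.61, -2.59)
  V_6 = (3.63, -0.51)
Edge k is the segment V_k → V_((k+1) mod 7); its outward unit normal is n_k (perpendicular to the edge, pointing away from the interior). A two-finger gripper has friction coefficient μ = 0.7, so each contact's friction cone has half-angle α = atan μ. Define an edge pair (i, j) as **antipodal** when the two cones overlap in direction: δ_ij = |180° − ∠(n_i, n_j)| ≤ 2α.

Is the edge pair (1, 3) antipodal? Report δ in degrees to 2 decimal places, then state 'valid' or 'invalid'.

α = atan 0.7 = 34.99°;  2α = 69.98°
edge 1: e_1 = (-2.63, +0.49);  n_1 = (+0.1832, +0.9831)
edge 3: e_3 = (+2.81, -1.49);  n_3 = (-0.4685, -0.8835)
∠(n_1, n_3) = 162.62°
δ = |180° − 162.62°| = 17.38°
17.38° ≤ 2α = 69.98°  →  valid

δ = 17.38°, valid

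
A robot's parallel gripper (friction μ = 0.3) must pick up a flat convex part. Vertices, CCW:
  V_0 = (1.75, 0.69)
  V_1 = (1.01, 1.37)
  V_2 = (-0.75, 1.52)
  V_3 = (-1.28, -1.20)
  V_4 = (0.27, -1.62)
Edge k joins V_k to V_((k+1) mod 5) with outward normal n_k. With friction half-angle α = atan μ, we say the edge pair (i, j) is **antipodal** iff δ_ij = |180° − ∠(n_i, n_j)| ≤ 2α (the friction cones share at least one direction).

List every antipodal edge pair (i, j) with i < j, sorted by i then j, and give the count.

α = atan 0.3 = 16.70°;  2α = 33.40°
n_0 = (+0.6766, +0.7363)
n_1 = (+0.0849, +0.9964)
n_2 = (-0.9815, +0.1913)
n_3 = (-0.2615, -0.9652)
n_4 = (+0.8420, -0.5395)
  (0,1): δ = 142.29°  ·
  (0,2): δ = 58.45°  ·
  (0,3): δ = 27.42°  ✓
  (0,4): δ = 99.93°  ·
  (1,2): δ = 96.15°  ·
  (1,3): δ = 10.29°  ✓
  (1,4): δ = 62.22°  ·
  (2,3): δ = 94.14°  ·
  (2,4): δ = 21.62°  ✓
  (3,4): δ = 107.49°  ·
antipodal pairs: 3

count = 3; pairs: (0,3), (1,3), (2,4)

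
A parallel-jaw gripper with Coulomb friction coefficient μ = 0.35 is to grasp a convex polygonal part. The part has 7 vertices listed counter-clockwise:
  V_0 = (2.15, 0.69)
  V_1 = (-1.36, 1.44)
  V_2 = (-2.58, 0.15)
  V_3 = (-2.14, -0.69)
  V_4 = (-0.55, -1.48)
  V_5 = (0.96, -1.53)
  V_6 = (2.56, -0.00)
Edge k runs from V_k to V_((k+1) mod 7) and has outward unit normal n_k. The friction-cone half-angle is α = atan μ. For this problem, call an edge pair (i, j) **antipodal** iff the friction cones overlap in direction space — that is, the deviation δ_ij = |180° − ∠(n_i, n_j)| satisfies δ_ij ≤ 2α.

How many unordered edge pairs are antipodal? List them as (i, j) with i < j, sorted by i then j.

α = atan 0.35 = 19.29°;  2α = 38.58°
n_0 = (+0.2090, +0.9779)
n_1 = (-0.7265, +0.6871)
n_2 = (-0.8858, -0.4640)
n_3 = (-0.4450, -0.8956)
n_4 = (-0.0331, -0.9995)
n_5 = (+0.6911, -0.7227)
n_6 = (+0.8597, +0.5108)
  (0,1): δ = 121.34°  ·
  (0,2): δ = 50.29°  ·
  (0,3): δ = 14.36°  ✓
  (0,4): δ = 10.16°  ✓
  (0,5): δ = 55.78°  ·
  (0,6): δ = 132.78°  ·
  (1,2): δ = 108.95°  ·
  (1,3): δ = 73.02°  ·
  (1,4): δ = 48.49°  ·
  (1,5): δ = 2.88°  ✓
  (1,6): δ = 74.12°  ·
  (2,3): δ = 144.07°  ·
  (2,4): δ = 119.54°  ·
  (2,5): δ = 73.93°  ·
  (2,6): δ = 3.07°  ✓
  (3,4): δ = 155.48°  ·
  (3,5): δ = 109.86°  ·
  (3,6): δ = 32.86°  ✓
  (4,5): δ = 134.38°  ·
  (4,6): δ = 57.38°  ·
  (5,6): δ = 103.00°  ·
antipodal pairs: 5

count = 5; pairs: (0,3), (0,4), (1,5), (2,6), (3,6)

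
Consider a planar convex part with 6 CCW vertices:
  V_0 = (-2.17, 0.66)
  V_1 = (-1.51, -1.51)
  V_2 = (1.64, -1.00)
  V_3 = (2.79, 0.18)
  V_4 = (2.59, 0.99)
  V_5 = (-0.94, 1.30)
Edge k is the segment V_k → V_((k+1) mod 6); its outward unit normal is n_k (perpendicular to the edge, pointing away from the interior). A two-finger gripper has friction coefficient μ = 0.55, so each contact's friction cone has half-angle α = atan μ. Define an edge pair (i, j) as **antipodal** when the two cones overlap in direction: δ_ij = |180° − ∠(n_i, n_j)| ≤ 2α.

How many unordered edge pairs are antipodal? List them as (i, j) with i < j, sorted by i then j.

α = atan 0.55 = 28.81°;  2α = 57.62°
n_0 = (-0.9567, -0.2910)
n_1 = (+0.1598, -0.9871)
n_2 = (+0.7162, -0.6979)
n_3 = (+0.9708, +0.2397)
n_4 = (+0.0875, +0.9962)
n_5 = (-0.4616, +0.8871)
  (0,1): δ = 97.72°  ·
  (0,2): δ = 61.18°  ·
  (0,3): δ = 3.05°  ✓
  (0,4): δ = 68.06°  ·
  (0,5): δ = 100.57°  ·
  (1,2): δ = 143.46°  ·
  (1,3): δ = 85.33°  ·
  (1,4): δ = 14.22°  ✓
  (1,5): δ = 18.29°  ✓
  (2,3): δ = 121.87°  ·
  (2,4): δ = 50.76°  ✓
  (2,5): δ = 18.25°  ✓
  (3,4): δ = 108.89°  ·
  (3,5): δ = 76.38°  ·
  (4,5): δ = 147.49°  ·
antipodal pairs: 5

count = 5; pairs: (0,3), (1,4), (1,5), (2,4), (2,5)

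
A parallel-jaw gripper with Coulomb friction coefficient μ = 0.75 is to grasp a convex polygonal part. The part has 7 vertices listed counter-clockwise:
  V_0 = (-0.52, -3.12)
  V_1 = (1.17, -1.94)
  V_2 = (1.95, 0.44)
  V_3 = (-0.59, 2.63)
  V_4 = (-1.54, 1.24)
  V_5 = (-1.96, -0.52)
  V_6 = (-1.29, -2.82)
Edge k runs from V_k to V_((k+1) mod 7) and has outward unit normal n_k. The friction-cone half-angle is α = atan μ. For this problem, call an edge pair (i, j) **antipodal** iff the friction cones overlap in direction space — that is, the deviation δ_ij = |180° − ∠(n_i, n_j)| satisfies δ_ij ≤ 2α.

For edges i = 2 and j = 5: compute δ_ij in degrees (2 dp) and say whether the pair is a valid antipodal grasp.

δ = 32.99°, valid

α = atan 0.75 = 36.87°;  2α = 73.74°
edge 2: e_2 = (-2.54, +2.19);  n_2 = (+0.6530, +0.7574)
edge 5: e_5 = (+0.67, -2.30);  n_5 = (-0.9601, -0.2797)
∠(n_2, n_5) = 147.01°
δ = |180° − 147.01°| = 32.99°
32.99° ≤ 2α = 73.74°  →  valid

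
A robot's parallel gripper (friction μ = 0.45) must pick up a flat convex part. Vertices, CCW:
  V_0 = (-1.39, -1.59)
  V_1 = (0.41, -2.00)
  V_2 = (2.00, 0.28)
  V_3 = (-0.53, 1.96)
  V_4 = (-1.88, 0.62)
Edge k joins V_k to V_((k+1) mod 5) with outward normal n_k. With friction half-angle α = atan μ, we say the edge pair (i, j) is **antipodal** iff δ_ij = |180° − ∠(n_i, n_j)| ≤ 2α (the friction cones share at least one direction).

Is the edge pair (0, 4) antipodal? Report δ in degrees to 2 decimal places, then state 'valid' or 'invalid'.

δ = 115.33°, invalid

α = atan 0.45 = 24.23°;  2α = 48.46°
edge 0: e_0 = (+1.80, -0.41);  n_0 = (-0.2221, -0.9750)
edge 4: e_4 = (+0.49, -2.21);  n_4 = (-0.9763, -0.2165)
∠(n_0, n_4) = 64.67°
δ = |180° − 64.67°| = 115.33°
115.33° > 2α = 48.46°  →  invalid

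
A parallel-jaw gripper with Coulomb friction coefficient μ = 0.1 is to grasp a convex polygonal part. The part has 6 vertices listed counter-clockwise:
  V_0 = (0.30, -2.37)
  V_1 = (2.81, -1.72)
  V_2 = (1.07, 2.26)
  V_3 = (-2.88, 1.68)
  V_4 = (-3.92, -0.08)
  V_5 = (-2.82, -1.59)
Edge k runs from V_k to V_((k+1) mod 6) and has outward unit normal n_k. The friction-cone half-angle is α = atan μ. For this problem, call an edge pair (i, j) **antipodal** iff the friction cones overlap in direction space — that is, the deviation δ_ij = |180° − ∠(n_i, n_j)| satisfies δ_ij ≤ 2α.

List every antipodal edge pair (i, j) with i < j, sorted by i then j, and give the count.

count = 1; pairs: (0,2)

α = atan 0.1 = 5.71°;  2α = 11.42°
n_0 = (+0.2507, -0.9681)
n_1 = (+0.9163, +0.4006)
n_2 = (-0.1453, +0.9894)
n_3 = (-0.8609, +0.5087)
n_4 = (-0.8083, -0.5888)
n_5 = (-0.2425, -0.9701)
  (0,1): δ = 80.90°  ·
  (0,2): δ = 6.17°  ✓
  (0,3): δ = 44.90°  ·
  (0,4): δ = 111.55°  ·
  (0,5): δ = 151.45°  ·
  (1,2): δ = 105.26°  ·
  (1,3): δ = 54.19°  ·
  (1,4): δ = 12.46°  ·
  (1,5): δ = 52.35°  ·
  (2,3): δ = 128.93°  ·
  (2,4): δ = 62.28°  ·
  (2,5): δ = 22.39°  ·
  (3,4): δ = 113.35°  ·
  (3,5): δ = 73.46°  ·
  (4,5): δ = 140.11°  ·
antipodal pairs: 1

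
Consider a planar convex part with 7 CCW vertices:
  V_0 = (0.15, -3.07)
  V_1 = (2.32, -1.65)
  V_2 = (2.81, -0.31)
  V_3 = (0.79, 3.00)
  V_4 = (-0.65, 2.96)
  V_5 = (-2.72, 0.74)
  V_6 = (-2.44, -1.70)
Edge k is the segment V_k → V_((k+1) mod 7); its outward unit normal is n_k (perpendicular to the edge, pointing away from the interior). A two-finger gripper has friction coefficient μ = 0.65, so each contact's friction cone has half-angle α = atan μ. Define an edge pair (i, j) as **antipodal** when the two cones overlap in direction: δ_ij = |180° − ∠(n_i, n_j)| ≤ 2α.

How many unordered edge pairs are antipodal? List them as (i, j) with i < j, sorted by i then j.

count = 8; pairs: (0,3), (0,4), (0,5), (1,4), (1,5), (2,5), (2,6), (3,6)

α = atan 0.65 = 33.02°;  2α = 66.05°
n_0 = (+0.5476, -0.8368)
n_1 = (+0.9392, -0.3434)
n_2 = (+0.8536, +0.5209)
n_3 = (-0.0278, +0.9996)
n_4 = (-0.7314, +0.6820)
n_5 = (-0.9935, -0.1140)
n_6 = (-0.4676, -0.8840)
  (0,1): δ = 143.29°  ·
  (0,2): δ = 91.81°  ·
  (0,3): δ = 31.61°  ✓
  (0,4): δ = 13.80°  ✓
  (0,5): δ = 63.35°  ✓
  (0,6): δ = 118.92°  ·
  (1,2): δ = 128.52°  ·
  (1,3): δ = 68.32°  ·
  (1,4): δ = 22.91°  ✓
  (1,5): δ = 26.63°  ✓
  (1,6): δ = 82.21°  ·
  (2,3): δ = 119.80°  ·
  (2,4): δ = 74.39°  ·
  (2,5): δ = 24.85°  ✓
  (2,6): δ = 30.73°  ✓
  (3,4): δ = 134.59°  ·
  (3,5): δ = 85.04°  ·
  (3,6): δ = 29.47°  ✓
  (4,5): δ = 130.46°  ·
  (4,6): δ = 74.88°  ·
  (5,6): δ = 124.42°  ·
antipodal pairs: 8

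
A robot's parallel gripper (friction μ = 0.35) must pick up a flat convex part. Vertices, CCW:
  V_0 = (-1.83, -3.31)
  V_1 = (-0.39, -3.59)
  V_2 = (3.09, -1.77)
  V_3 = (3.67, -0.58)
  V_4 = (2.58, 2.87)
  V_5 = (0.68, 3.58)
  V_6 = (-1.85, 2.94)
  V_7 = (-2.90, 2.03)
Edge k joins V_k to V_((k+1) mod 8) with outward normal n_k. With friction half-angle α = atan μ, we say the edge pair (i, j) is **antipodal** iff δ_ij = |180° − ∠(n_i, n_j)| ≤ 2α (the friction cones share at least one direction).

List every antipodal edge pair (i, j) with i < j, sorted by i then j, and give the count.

α = atan 0.35 = 19.29°;  2α = 38.58°
n_0 = (-0.1909, -0.9816)
n_1 = (+0.4634, -0.8861)
n_2 = (+0.8989, -0.4381)
n_3 = (+0.9535, +0.3013)
n_4 = (+0.3500, +0.9367)
n_5 = (-0.2452, +0.9695)
n_6 = (-0.6549, +0.7557)
n_7 = (-0.9805, -0.1965)
  (0,1): δ = 141.39°  ·
  (0,2): δ = 104.98°  ·
  (0,3): δ = 61.46°  ·
  (0,4): δ = 9.49°  ✓
  (0,5): δ = 25.20°  ✓
  (0,6): δ = 51.92°  ·
  (0,7): δ = 112.33°  ·
  (1,2): δ = 143.59°  ·
  (1,3): δ = 100.08°  ·
  (1,4): δ = 48.10°  ·
  (1,5): δ = 13.41°  ✓
  (1,6): δ = 13.31°  ✓
  (1,7): δ = 73.72°  ·
  (2,3): δ = 136.48°  ·
  (2,4): δ = 84.51°  ·
  (2,5): δ = 49.82°  ·
  (2,6): δ = 23.10°  ✓
  (2,7): δ = 37.31°  ✓
  (3,4): δ = 128.02°  ·
  (3,5): δ = 93.34°  ·
  (3,6): δ = 66.62°  ·
  (3,7): δ = 6.20°  ✓
  (4,5): δ = 145.31°  ·
  (4,6): δ = 118.60°  ·
  (4,7): δ = 58.18°  ·
  (5,6): δ = 153.28°  ·
  (5,7): δ = 92.87°  ·
  (6,7): δ = 119.58°  ·
antipodal pairs: 7

count = 7; pairs: (0,4), (0,5), (1,5), (1,6), (2,6), (2,7), (3,7)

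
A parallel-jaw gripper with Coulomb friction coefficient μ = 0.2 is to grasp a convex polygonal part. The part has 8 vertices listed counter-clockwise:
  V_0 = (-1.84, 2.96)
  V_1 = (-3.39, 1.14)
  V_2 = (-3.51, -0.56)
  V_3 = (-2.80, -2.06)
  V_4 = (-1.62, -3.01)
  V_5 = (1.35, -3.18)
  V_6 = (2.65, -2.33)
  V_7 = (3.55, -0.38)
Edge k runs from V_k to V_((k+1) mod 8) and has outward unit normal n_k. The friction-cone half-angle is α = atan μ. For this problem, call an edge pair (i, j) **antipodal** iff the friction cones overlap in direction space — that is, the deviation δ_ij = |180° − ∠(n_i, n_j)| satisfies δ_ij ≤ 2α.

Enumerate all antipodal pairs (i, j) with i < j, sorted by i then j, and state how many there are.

α = atan 0.2 = 11.31°;  2α = 22.62°
n_0 = (-0.7613, +0.6484)
n_1 = (-0.9975, +0.0704)
n_2 = (-0.9039, -0.4278)
n_3 = (-0.6271, -0.7789)
n_4 = (-0.0571, -0.9984)
n_5 = (+0.5472, -0.8370)
n_6 = (+0.9080, -0.4191)
n_7 = (+0.5267, +0.8500)
  (0,1): δ = 143.62°  ·
  (0,2): δ = 114.25°  ·
  (0,3): δ = 88.42°  ·
  (0,4): δ = 52.86°  ·
  (0,5): δ = 16.40°  ✓
  (0,6): δ = 15.64°  ✓
  (0,7): δ = 98.63°  ·
  (1,2): δ = 150.63°  ·
  (1,3): δ = 124.80°  ·
  (1,4): δ = 89.24°  ·
  (1,5): δ = 52.78°  ·
  (1,6): δ = 20.74°  ✓
  (1,7): δ = 62.25°  ·
  (2,3): δ = 154.17°  ·
  (2,4): δ = 118.61°  ·
  (2,5): δ = 82.15°  ·
  (2,6): δ = 50.10°  ·
  (2,7): δ = 32.89°  ·
  (3,4): δ = 144.44°  ·
  (3,5): δ = 107.98°  ·
  (3,6): δ = 75.94°  ·
  (3,7): δ = 7.05°  ✓
  (4,5): δ = 143.55°  ·
  (4,6): δ = 111.50°  ·
  (4,7): δ = 28.51°  ·
  (5,6): δ = 147.95°  ·
  (5,7): δ = 64.96°  ·
  (6,7): δ = 97.01°  ·
antipodal pairs: 4

count = 4; pairs: (0,5), (0,6), (1,6), (3,7)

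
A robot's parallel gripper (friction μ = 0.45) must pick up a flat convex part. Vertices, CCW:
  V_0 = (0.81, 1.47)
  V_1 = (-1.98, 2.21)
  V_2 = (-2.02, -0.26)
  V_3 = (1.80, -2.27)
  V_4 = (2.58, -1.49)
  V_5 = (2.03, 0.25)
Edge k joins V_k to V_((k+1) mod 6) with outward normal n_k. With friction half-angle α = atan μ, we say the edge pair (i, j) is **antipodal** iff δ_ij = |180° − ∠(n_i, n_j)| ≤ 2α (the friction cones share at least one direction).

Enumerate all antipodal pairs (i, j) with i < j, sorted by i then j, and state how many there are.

count = 6; pairs: (0,2), (1,3), (1,4), (1,5), (2,4), (2,5)

α = atan 0.45 = 24.23°;  2α = 48.46°
n_0 = (+0.2564, +0.9666)
n_1 = (-0.9999, +0.0162)
n_2 = (-0.4657, -0.8850)
n_3 = (+0.7071, -0.7071)
n_4 = (+0.9535, +0.3014)
n_5 = (+0.7071, +0.7071)
  (0,1): δ = 76.07°  ·
  (0,2): δ = 12.90°  ✓
  (0,3): δ = 59.85°  ·
  (0,4): δ = 122.40°  ·
  (0,5): δ = 149.85°  ·
  (1,2): δ = 116.82°  ·
  (1,3): δ = 44.07°  ✓
  (1,4): δ = 18.47°  ✓
  (1,5): δ = 45.93°  ✓
  (2,3): δ = 107.25°  ·
  (2,4): δ = 44.71°  ✓
  (2,5): δ = 17.25°  ✓
  (3,4): δ = 117.46°  ·
  (3,5): δ = 90.00°  ·
  (4,5): δ = 152.54°  ·
antipodal pairs: 6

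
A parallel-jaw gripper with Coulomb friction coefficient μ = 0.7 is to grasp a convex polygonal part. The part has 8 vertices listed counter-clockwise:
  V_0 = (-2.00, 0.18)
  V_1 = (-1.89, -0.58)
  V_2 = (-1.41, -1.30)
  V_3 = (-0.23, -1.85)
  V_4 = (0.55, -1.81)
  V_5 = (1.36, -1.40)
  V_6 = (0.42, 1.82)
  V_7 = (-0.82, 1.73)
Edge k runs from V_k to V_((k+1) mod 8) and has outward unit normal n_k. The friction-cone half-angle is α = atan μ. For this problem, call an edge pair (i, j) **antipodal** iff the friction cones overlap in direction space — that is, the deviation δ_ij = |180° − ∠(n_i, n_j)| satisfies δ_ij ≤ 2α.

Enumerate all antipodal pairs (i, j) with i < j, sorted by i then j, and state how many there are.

α = atan 0.7 = 34.99°;  2α = 69.98°
n_0 = (-0.9897, -0.1432)
n_1 = (-0.8321, -0.5547)
n_2 = (-0.4225, -0.9064)
n_3 = (+0.0512, -0.9987)
n_4 = (+0.4516, -0.8922)
n_5 = (+0.9599, +0.2802)
n_6 = (-0.0724, +0.9974)
n_7 = (-0.7957, +0.6057)
  (0,1): δ = 154.55°  ·
  (0,2): δ = 123.23°  ·
  (0,3): δ = 95.30°  ·
  (0,4): δ = 71.39°  ·
  (0,5): δ = 8.04°  ✓
  (0,6): δ = 85.92°  ·
  (0,7): δ = 134.48°  ·
  (1,2): δ = 148.68°  ·
  (1,3): δ = 120.75°  ·
  (1,4): δ = 96.84°  ·
  (1,5): δ = 17.42°  ✓
  (1,6): δ = 60.46°  ✓
  (1,7): δ = 109.03°  ·
  (2,3): δ = 152.07°  ·
  (2,4): δ = 128.16°  ·
  (2,5): δ = 48.74°  ✓
  (2,6): δ = 29.14°  ✓
  (2,7): δ = 77.71°  ·
  (3,4): δ = 156.09°  ·
  (3,5): δ = 76.66°  ·
  (3,6): δ = 1.22°  ✓
  (3,7): δ = 49.78°  ✓
  (4,5): δ = 100.57°  ·
  (4,6): δ = 22.70°  ✓
  (4,7): δ = 25.87°  ✓
  (5,6): δ = 102.12°  ·
  (5,7): δ = 53.56°  ✓
  (6,7): δ = 131.43°  ·
antipodal pairs: 10

count = 10; pairs: (0,5), (1,5), (1,6), (2,5), (2,6), (3,6), (3,7), (4,6), (4,7), (5,7)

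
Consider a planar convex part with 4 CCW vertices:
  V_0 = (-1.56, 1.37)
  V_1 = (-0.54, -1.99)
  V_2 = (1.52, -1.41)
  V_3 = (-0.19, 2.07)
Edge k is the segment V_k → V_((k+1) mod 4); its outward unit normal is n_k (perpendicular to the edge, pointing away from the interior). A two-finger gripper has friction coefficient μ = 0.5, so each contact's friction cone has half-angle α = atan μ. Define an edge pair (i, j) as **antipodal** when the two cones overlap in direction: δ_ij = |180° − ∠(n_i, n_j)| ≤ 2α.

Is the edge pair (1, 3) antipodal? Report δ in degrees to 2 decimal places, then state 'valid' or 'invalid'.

α = atan 0.5 = 26.57°;  2α = 53.13°
edge 1: e_1 = (+2.06, +0.58);  n_1 = (+0.2710, -0.9626)
edge 3: e_3 = (-1.37, -0.70);  n_3 = (-0.4550, +0.8905)
∠(n_1, n_3) = 168.66°
δ = |180° − 168.66°| = 11.34°
11.34° ≤ 2α = 53.13°  →  valid

δ = 11.34°, valid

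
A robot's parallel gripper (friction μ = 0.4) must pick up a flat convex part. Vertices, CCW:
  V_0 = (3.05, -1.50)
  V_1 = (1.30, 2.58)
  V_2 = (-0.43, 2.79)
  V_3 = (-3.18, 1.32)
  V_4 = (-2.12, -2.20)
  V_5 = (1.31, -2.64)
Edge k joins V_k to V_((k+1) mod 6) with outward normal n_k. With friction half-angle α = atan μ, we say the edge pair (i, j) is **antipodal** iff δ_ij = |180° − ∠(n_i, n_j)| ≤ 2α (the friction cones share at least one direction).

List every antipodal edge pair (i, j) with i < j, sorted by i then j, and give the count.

α = atan 0.4 = 21.80°;  2α = 43.60°
n_0 = (+0.9190, +0.3942)
n_1 = (+0.1205, +0.9927)
n_2 = (-0.4714, +0.8819)
n_3 = (-0.9575, -0.2883)
n_4 = (-0.1272, -0.9919)
n_5 = (+0.5480, -0.8365)
  (0,1): δ = 120.14°  ·
  (0,2): δ = 85.09°  ·
  (0,3): δ = 6.46°  ✓
  (0,4): δ = 59.47°  ·
  (0,5): δ = 100.02°  ·
  (1,2): δ = 144.95°  ·
  (1,3): δ = 66.32°  ·
  (1,4): δ = 0.39°  ✓
  (1,5): δ = 40.15°  ✓
  (2,3): δ = 101.37°  ·
  (2,4): δ = 35.44°  ✓
  (2,5): δ = 5.11°  ✓
  (3,4): δ = 114.07°  ·
  (3,5): δ = 73.53°  ·
  (4,5): δ = 139.46°  ·
antipodal pairs: 5

count = 5; pairs: (0,3), (1,4), (1,5), (2,4), (2,5)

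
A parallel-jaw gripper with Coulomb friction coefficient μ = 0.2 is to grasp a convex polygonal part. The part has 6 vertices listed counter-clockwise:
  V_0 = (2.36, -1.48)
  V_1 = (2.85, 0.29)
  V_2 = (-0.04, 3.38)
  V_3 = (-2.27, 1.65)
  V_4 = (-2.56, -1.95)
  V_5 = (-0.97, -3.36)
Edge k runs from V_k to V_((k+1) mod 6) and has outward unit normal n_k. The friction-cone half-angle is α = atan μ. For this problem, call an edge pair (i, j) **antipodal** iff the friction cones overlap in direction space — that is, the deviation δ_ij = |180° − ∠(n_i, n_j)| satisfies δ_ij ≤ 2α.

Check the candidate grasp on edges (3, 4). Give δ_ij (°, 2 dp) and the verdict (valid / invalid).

δ = 126.96°, invalid

α = atan 0.2 = 11.31°;  2α = 22.62°
edge 3: e_3 = (-0.29, -3.60);  n_3 = (-0.9968, +0.0803)
edge 4: e_4 = (+1.59, -1.41);  n_4 = (-0.6635, -0.7482)
∠(n_3, n_4) = 53.04°
δ = |180° − 53.04°| = 126.96°
126.96° > 2α = 22.62°  →  invalid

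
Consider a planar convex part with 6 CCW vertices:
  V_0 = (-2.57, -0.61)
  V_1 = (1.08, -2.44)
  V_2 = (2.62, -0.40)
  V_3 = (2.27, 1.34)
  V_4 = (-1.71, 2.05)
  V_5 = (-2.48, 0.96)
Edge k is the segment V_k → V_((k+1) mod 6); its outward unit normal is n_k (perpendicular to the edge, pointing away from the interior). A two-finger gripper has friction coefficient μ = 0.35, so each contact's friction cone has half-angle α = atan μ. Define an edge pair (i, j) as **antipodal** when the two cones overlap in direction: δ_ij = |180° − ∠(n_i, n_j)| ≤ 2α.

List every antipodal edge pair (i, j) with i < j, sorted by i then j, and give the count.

count = 4; pairs: (0,3), (1,4), (1,5), (2,5)

α = atan 0.35 = 19.29°;  2α = 38.58°
n_0 = (-0.4482, -0.8939)
n_1 = (+0.7981, -0.6025)
n_2 = (+0.9804, +0.1972)
n_3 = (+0.1756, +0.9845)
n_4 = (-0.8168, +0.5770)
n_5 = (-0.9984, +0.0572)
  (0,1): δ = 100.42°  ·
  (0,2): δ = 52.00°  ·
  (0,3): δ = 16.51°  ✓
  (0,4): δ = 81.39°  ·
  (0,5): δ = 113.35°  ·
  (1,2): δ = 131.58°  ·
  (1,3): δ = 63.07°  ·
  (1,4): δ = 1.81°  ✓
  (1,5): δ = 33.77°  ✓
  (2,3): δ = 111.49°  ·
  (2,4): δ = 46.61°  ·
  (2,5): δ = 14.65°  ✓
  (3,4): δ = 115.12°  ·
  (3,5): δ = 83.17°  ·
  (4,5): δ = 148.04°  ·
antipodal pairs: 4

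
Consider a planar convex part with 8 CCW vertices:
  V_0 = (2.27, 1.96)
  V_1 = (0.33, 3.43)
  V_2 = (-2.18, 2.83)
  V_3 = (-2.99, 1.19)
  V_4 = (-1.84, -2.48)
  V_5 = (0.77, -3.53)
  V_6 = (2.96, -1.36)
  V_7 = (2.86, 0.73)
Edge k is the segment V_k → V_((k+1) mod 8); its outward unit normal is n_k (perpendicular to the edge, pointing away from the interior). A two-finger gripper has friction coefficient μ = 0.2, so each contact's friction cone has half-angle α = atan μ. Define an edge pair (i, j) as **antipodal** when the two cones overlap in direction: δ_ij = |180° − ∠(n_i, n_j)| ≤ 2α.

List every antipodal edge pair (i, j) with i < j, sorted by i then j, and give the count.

α = atan 0.2 = 11.31°;  2α = 22.62°
n_0 = (+0.6039, +0.7970)
n_1 = (-0.2325, +0.9726)
n_2 = (-0.8966, +0.4428)
n_3 = (-0.9542, -0.2990)
n_4 = (-0.3732, -0.9277)
n_5 = (+0.7039, -0.7103)
n_6 = (+0.9989, +0.0478)
n_7 = (+0.9016, +0.4325)
  (0,1): δ = 129.40°  ·
  (0,2): δ = 79.13°  ·
  (0,3): δ = 35.45°  ·
  (0,4): δ = 15.24°  ✓
  (0,5): δ = 81.89°  ·
  (0,6): δ = 129.89°  ·
  (0,7): δ = 152.78°  ·
  (1,2): δ = 129.73°  ·
  (1,3): δ = 86.05°  ·
  (1,4): δ = 35.36°  ·
  (1,5): δ = 31.29°  ·
  (1,6): δ = 79.30°  ·
  (1,7): δ = 102.18°  ·
  (2,3): δ = 136.32°  ·
  (2,4): δ = 85.63°  ·
  (2,5): δ = 18.98°  ✓
  (2,6): δ = 29.02°  ·
  (2,7): δ = 51.91°  ·
  (3,4): δ = 129.31°  ·
  (3,5): δ = 62.66°  ·
  (3,6): δ = 14.66°  ✓
  (3,7): δ = 8.23°  ✓
  (4,5): δ = 113.35°  ·
  (4,6): δ = 65.35°  ·
  (4,7): δ = 42.46°  ·
  (5,6): δ = 132.00°  ·
  (5,7): δ = 109.11°  ·
  (6,7): δ = 157.11°  ·
antipodal pairs: 4

count = 4; pairs: (0,4), (2,5), (3,6), (3,7)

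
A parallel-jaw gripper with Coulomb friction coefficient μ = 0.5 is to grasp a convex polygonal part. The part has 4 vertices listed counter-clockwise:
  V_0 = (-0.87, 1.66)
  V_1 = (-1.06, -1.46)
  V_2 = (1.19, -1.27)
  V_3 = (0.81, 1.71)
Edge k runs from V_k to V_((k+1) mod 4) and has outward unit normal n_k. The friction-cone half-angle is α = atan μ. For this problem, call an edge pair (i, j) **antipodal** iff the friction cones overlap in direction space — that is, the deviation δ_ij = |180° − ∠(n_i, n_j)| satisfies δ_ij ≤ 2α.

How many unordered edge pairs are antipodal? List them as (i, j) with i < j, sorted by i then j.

count = 2; pairs: (0,2), (1,3)

α = atan 0.5 = 26.57°;  2α = 53.13°
n_0 = (-0.9982, +0.0608)
n_1 = (+0.0841, -0.9965)
n_2 = (+0.9920, +0.1265)
n_3 = (-0.0297, +0.9996)
  (0,1): δ = 81.69°  ·
  (0,2): δ = 10.75°  ✓
  (0,3): δ = 95.19°  ·
  (1,2): δ = 87.56°  ·
  (1,3): δ = 3.12°  ✓
  (2,3): δ = 95.56°  ·
antipodal pairs: 2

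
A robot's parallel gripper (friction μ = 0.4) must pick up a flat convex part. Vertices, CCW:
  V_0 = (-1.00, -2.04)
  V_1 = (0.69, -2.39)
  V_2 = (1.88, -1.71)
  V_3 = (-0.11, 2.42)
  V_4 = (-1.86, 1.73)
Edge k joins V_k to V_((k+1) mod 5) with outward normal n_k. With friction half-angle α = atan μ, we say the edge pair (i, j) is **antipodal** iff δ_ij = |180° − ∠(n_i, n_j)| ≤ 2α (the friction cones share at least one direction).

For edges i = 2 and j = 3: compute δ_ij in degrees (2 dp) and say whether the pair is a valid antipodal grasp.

δ = 94.21°, invalid

α = atan 0.4 = 21.80°;  2α = 43.60°
edge 2: e_2 = (-1.99, +4.13);  n_2 = (+0.9009, +0.4341)
edge 3: e_3 = (-1.75, -0.69);  n_3 = (-0.3668, +0.9303)
∠(n_2, n_3) = 85.79°
δ = |180° − 85.79°| = 94.21°
94.21° > 2α = 43.60°  →  invalid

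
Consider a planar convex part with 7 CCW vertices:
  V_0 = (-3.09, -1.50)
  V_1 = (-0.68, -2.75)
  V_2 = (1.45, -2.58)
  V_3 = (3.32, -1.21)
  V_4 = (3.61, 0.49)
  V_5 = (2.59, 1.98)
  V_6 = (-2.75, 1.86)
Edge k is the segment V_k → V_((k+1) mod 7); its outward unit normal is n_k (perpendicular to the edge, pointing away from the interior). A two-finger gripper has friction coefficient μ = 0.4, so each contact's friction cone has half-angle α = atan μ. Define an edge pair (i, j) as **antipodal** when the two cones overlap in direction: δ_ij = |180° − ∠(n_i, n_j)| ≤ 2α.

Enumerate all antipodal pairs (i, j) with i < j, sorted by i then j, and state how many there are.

α = atan 0.4 = 21.80°;  2α = 43.60°
n_0 = (-0.4604, -0.8877)
n_1 = (+0.0796, -0.9968)
n_2 = (+0.5910, -0.8067)
n_3 = (+0.9858, -0.1682)
n_4 = (+0.8252, +0.5649)
n_5 = (-0.0225, +0.9997)
n_6 = (-0.9949, +0.1007)
  (0,1): δ = 148.02°  ·
  (0,2): δ = 116.36°  ·
  (0,3): δ = 72.27°  ·
  (0,4): δ = 28.19°  ✓
  (0,5): δ = 28.70°  ✓
  (0,6): δ = 111.64°  ·
  (1,2): δ = 148.34°  ·
  (1,3): δ = 104.24°  ·
  (1,4): δ = 60.17°  ·
  (1,5): δ = 3.28°  ✓
  (1,6): δ = 79.66°  ·
  (2,3): δ = 135.91°  ·
  (2,4): δ = 91.83°  ·
  (2,5): δ = 34.94°  ✓
  (2,6): δ = 47.99°  ·
  (3,4): δ = 135.93°  ·
  (3,5): δ = 79.03°  ·
  (3,6): δ = 3.90°  ✓
  (4,5): δ = 123.11°  ·
  (4,6): δ = 40.17°  ✓
  (5,6): δ = 97.07°  ·
antipodal pairs: 6

count = 6; pairs: (0,4), (0,5), (1,5), (2,5), (3,6), (4,6)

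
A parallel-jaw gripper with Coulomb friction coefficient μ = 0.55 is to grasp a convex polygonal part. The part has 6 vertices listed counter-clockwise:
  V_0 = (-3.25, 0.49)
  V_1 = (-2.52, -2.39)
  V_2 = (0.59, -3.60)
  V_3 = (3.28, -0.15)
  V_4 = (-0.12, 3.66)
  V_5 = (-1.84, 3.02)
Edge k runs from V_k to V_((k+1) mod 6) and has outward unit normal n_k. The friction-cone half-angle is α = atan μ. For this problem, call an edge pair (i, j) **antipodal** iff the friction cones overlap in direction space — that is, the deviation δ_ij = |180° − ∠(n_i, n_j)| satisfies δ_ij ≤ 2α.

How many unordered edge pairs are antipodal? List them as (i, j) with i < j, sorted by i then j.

count = 6; pairs: (0,2), (0,3), (1,3), (1,4), (2,4), (2,5)

α = atan 0.55 = 28.81°;  2α = 57.62°
n_0 = (-0.9693, -0.2457)
n_1 = (-0.3626, -0.9319)
n_2 = (+0.7886, -0.6149)
n_3 = (+0.7461, +0.6658)
n_4 = (-0.3487, +0.9372)
n_5 = (-0.8735, +0.4868)
  (0,1): δ = 125.48°  ·
  (0,2): δ = 52.17°  ✓
  (0,3): δ = 27.52°  ✓
  (0,4): δ = 96.19°  ·
  (0,5): δ = 136.65°  ·
  (1,2): δ = 106.68°  ·
  (1,3): δ = 27.00°  ✓
  (1,4): δ = 41.67°  ✓
  (1,5): δ = 82.13°  ·
  (2,3): δ = 100.31°  ·
  (2,4): δ = 31.65°  ✓
  (2,5): δ = 8.81°  ✓
  (3,4): δ = 111.34°  ·
  (3,5): δ = 70.88°  ·
  (4,5): δ = 139.54°  ·
antipodal pairs: 6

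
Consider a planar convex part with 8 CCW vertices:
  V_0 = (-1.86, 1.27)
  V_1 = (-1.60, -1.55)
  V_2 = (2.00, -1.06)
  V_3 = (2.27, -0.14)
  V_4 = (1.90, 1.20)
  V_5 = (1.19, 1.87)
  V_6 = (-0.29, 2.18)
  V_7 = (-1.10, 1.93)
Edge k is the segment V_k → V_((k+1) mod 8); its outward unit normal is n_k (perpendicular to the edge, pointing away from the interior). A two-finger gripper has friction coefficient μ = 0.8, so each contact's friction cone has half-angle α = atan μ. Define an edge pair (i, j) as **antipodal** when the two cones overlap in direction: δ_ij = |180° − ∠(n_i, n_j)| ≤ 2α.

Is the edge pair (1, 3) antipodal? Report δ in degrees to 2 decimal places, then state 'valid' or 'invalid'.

α = atan 0.8 = 38.66°;  2α = 77.32°
edge 1: e_1 = (+3.60, +0.49);  n_1 = (+0.1349, -0.9909)
edge 3: e_3 = (-0.37, +1.34);  n_3 = (+0.9639, +0.2662)
∠(n_1, n_3) = 97.68°
δ = |180° − 97.68°| = 82.32°
82.32° > 2α = 77.32°  →  invalid

δ = 82.32°, invalid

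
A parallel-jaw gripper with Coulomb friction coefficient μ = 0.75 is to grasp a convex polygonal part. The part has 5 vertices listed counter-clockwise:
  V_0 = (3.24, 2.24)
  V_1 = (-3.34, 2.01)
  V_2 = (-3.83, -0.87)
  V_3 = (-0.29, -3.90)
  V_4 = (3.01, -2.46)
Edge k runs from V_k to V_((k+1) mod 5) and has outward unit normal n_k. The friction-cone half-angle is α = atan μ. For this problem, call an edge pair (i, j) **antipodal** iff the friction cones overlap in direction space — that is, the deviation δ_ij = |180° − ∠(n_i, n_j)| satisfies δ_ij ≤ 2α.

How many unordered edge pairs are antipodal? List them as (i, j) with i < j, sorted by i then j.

α = atan 0.75 = 36.87°;  2α = 73.74°
n_0 = (-0.0349, +0.9994)
n_1 = (-0.9858, +0.1677)
n_2 = (-0.6503, -0.7597)
n_3 = (+0.3999, -0.9165)
n_4 = (+0.9988, -0.0489)
  (0,1): δ = 101.66°  ·
  (0,2): δ = 42.56°  ✓
  (0,3): δ = 21.57°  ✓
  (0,4): δ = 85.20°  ·
  (1,2): δ = 120.91°  ·
  (1,3): δ = 56.77°  ✓
  (1,4): δ = 6.85°  ✓
  (2,3): δ = 115.86°  ·
  (2,4): δ = 52.24°  ✓
  (3,4): δ = 116.38°  ·
antipodal pairs: 5

count = 5; pairs: (0,2), (0,3), (1,3), (1,4), (2,4)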